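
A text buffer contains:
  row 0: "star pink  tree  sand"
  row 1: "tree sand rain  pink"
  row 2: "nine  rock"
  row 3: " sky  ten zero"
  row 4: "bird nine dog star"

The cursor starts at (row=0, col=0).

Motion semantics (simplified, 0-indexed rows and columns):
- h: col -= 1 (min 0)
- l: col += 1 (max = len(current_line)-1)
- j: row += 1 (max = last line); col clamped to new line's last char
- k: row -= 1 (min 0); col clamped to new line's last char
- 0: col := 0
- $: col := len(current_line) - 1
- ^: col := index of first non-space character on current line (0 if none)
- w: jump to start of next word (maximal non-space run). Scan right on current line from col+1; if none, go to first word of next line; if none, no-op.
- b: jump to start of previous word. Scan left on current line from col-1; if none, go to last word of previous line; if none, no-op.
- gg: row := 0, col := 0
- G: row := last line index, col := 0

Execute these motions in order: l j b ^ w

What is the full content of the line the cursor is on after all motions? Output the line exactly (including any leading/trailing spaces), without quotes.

After 1 (l): row=0 col=1 char='t'
After 2 (j): row=1 col=1 char='r'
After 3 (b): row=1 col=0 char='t'
After 4 (^): row=1 col=0 char='t'
After 5 (w): row=1 col=5 char='s'

Answer: tree sand rain  pink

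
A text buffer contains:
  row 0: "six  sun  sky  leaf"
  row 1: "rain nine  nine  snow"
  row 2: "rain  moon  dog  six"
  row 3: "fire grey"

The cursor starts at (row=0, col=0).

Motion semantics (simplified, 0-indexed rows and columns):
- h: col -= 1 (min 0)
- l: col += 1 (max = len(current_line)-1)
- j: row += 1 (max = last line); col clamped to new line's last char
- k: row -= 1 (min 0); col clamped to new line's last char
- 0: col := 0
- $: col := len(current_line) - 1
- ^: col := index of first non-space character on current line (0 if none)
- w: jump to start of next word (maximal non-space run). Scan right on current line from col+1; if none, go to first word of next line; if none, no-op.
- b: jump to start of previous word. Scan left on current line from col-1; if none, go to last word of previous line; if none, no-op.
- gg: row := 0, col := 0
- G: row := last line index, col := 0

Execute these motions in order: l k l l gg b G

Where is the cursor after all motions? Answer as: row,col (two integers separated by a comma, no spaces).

Answer: 3,0

Derivation:
After 1 (l): row=0 col=1 char='i'
After 2 (k): row=0 col=1 char='i'
After 3 (l): row=0 col=2 char='x'
After 4 (l): row=0 col=3 char='_'
After 5 (gg): row=0 col=0 char='s'
After 6 (b): row=0 col=0 char='s'
After 7 (G): row=3 col=0 char='f'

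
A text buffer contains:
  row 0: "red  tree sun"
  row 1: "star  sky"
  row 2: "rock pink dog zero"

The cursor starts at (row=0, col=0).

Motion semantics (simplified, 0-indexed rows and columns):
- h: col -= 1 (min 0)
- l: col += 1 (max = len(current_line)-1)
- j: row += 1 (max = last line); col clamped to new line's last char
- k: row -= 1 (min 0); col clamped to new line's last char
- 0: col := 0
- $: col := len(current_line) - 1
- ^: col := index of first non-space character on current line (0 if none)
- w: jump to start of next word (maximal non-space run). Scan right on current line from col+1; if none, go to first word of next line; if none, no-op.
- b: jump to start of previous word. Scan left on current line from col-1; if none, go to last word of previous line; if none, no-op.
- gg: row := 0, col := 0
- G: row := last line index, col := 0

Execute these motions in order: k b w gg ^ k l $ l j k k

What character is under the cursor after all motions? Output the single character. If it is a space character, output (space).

After 1 (k): row=0 col=0 char='r'
After 2 (b): row=0 col=0 char='r'
After 3 (w): row=0 col=5 char='t'
After 4 (gg): row=0 col=0 char='r'
After 5 (^): row=0 col=0 char='r'
After 6 (k): row=0 col=0 char='r'
After 7 (l): row=0 col=1 char='e'
After 8 ($): row=0 col=12 char='n'
After 9 (l): row=0 col=12 char='n'
After 10 (j): row=1 col=8 char='y'
After 11 (k): row=0 col=8 char='e'
After 12 (k): row=0 col=8 char='e'

Answer: e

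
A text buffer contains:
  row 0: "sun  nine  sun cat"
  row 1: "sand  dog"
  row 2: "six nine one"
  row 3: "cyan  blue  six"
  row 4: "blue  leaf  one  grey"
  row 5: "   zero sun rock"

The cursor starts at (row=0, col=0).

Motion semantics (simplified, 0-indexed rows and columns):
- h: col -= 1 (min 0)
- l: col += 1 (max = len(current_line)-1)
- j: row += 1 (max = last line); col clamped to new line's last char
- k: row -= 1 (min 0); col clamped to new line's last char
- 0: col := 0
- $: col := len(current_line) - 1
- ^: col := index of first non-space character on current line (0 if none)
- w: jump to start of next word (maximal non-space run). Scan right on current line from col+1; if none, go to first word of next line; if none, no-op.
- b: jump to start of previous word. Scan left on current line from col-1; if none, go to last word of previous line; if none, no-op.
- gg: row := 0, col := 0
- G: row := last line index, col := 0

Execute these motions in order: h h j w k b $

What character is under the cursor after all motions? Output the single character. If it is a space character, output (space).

After 1 (h): row=0 col=0 char='s'
After 2 (h): row=0 col=0 char='s'
After 3 (j): row=1 col=0 char='s'
After 4 (w): row=1 col=6 char='d'
After 5 (k): row=0 col=6 char='i'
After 6 (b): row=0 col=5 char='n'
After 7 ($): row=0 col=17 char='t'

Answer: t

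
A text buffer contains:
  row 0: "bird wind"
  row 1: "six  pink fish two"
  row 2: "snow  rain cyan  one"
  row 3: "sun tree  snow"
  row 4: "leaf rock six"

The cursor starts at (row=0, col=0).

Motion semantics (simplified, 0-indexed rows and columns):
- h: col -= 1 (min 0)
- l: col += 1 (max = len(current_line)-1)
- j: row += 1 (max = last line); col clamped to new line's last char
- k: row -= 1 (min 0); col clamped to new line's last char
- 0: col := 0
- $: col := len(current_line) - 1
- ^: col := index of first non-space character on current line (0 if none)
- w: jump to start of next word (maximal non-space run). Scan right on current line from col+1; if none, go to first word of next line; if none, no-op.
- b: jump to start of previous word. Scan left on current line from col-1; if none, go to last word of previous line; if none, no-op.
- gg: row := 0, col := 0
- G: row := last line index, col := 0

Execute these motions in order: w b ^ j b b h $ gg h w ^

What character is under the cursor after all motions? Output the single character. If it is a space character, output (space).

Answer: b

Derivation:
After 1 (w): row=0 col=5 char='w'
After 2 (b): row=0 col=0 char='b'
After 3 (^): row=0 col=0 char='b'
After 4 (j): row=1 col=0 char='s'
After 5 (b): row=0 col=5 char='w'
After 6 (b): row=0 col=0 char='b'
After 7 (h): row=0 col=0 char='b'
After 8 ($): row=0 col=8 char='d'
After 9 (gg): row=0 col=0 char='b'
After 10 (h): row=0 col=0 char='b'
After 11 (w): row=0 col=5 char='w'
After 12 (^): row=0 col=0 char='b'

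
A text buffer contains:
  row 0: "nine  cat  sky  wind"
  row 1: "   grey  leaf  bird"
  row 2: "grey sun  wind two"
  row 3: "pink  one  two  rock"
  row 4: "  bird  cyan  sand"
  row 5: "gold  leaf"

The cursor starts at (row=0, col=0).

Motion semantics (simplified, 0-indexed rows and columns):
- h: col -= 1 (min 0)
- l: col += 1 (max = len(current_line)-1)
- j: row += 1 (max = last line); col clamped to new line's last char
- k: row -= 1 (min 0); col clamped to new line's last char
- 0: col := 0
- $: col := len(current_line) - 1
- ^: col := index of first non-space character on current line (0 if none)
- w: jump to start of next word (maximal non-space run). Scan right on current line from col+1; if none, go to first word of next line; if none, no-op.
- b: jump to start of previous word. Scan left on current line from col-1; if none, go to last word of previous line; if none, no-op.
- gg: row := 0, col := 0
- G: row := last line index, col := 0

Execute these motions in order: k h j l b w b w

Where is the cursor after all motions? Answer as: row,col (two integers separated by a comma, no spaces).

After 1 (k): row=0 col=0 char='n'
After 2 (h): row=0 col=0 char='n'
After 3 (j): row=1 col=0 char='_'
After 4 (l): row=1 col=1 char='_'
After 5 (b): row=0 col=16 char='w'
After 6 (w): row=1 col=3 char='g'
After 7 (b): row=0 col=16 char='w'
After 8 (w): row=1 col=3 char='g'

Answer: 1,3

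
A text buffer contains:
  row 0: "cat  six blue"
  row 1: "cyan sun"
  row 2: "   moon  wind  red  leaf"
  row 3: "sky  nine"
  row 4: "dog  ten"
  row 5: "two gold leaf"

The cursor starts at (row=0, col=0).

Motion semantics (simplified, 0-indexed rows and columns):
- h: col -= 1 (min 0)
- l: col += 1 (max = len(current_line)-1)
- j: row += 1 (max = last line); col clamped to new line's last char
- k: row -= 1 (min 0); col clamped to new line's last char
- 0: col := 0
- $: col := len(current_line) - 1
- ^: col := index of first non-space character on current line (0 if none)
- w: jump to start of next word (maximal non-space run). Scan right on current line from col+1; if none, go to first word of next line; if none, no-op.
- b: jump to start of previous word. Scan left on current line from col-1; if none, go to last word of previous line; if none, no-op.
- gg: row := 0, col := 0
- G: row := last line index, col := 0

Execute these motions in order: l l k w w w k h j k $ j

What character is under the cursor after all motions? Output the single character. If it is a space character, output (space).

After 1 (l): row=0 col=1 char='a'
After 2 (l): row=0 col=2 char='t'
After 3 (k): row=0 col=2 char='t'
After 4 (w): row=0 col=5 char='s'
After 5 (w): row=0 col=9 char='b'
After 6 (w): row=1 col=0 char='c'
After 7 (k): row=0 col=0 char='c'
After 8 (h): row=0 col=0 char='c'
After 9 (j): row=1 col=0 char='c'
After 10 (k): row=0 col=0 char='c'
After 11 ($): row=0 col=12 char='e'
After 12 (j): row=1 col=7 char='n'

Answer: n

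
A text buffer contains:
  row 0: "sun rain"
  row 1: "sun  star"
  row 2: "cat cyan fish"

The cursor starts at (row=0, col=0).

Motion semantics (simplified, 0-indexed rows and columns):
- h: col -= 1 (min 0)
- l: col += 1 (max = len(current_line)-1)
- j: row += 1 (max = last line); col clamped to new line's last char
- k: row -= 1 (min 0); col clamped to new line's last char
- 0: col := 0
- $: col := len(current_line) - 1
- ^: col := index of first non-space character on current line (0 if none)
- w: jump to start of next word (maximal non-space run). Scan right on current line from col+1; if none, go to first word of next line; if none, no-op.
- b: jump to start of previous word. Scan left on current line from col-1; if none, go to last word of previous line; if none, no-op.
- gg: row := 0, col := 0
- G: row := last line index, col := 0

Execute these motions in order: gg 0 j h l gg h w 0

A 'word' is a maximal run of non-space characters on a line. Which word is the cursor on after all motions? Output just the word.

Answer: sun

Derivation:
After 1 (gg): row=0 col=0 char='s'
After 2 (0): row=0 col=0 char='s'
After 3 (j): row=1 col=0 char='s'
After 4 (h): row=1 col=0 char='s'
After 5 (l): row=1 col=1 char='u'
After 6 (gg): row=0 col=0 char='s'
After 7 (h): row=0 col=0 char='s'
After 8 (w): row=0 col=4 char='r'
After 9 (0): row=0 col=0 char='s'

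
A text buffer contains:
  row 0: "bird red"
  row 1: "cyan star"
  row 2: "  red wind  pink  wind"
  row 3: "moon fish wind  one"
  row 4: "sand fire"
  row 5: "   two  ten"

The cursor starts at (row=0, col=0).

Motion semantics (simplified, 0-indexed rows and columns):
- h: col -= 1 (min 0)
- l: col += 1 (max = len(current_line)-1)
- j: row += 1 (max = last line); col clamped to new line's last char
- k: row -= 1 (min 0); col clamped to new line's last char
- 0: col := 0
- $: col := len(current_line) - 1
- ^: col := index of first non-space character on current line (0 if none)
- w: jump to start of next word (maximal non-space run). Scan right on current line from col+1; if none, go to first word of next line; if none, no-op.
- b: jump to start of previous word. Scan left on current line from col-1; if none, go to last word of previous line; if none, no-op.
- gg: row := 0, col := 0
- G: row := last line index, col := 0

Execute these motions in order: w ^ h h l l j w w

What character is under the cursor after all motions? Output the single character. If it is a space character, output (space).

Answer: r

Derivation:
After 1 (w): row=0 col=5 char='r'
After 2 (^): row=0 col=0 char='b'
After 3 (h): row=0 col=0 char='b'
After 4 (h): row=0 col=0 char='b'
After 5 (l): row=0 col=1 char='i'
After 6 (l): row=0 col=2 char='r'
After 7 (j): row=1 col=2 char='a'
After 8 (w): row=1 col=5 char='s'
After 9 (w): row=2 col=2 char='r'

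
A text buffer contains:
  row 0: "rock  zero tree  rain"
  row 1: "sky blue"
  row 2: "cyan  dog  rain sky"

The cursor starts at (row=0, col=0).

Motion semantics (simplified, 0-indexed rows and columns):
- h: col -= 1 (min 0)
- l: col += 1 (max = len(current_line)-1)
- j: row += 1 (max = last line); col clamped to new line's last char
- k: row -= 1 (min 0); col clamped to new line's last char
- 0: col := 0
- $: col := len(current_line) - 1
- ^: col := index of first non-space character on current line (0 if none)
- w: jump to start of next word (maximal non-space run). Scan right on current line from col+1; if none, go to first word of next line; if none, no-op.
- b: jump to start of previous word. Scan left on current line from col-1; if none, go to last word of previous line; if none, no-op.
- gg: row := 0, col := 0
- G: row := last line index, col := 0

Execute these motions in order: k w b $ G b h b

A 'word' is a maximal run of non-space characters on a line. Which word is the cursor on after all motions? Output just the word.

After 1 (k): row=0 col=0 char='r'
After 2 (w): row=0 col=6 char='z'
After 3 (b): row=0 col=0 char='r'
After 4 ($): row=0 col=20 char='n'
After 5 (G): row=2 col=0 char='c'
After 6 (b): row=1 col=4 char='b'
After 7 (h): row=1 col=3 char='_'
After 8 (b): row=1 col=0 char='s'

Answer: sky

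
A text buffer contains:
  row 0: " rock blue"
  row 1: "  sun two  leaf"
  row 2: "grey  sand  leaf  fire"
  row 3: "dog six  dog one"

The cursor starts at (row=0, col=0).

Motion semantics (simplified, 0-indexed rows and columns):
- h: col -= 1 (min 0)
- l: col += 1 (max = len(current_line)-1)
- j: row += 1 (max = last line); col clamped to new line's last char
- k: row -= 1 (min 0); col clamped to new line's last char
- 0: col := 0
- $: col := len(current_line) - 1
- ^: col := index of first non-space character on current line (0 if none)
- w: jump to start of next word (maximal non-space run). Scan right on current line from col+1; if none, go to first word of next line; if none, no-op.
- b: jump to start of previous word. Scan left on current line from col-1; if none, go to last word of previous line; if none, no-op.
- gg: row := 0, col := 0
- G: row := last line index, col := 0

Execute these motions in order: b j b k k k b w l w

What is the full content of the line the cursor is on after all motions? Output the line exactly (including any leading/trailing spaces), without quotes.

Answer:   sun two  leaf

Derivation:
After 1 (b): row=0 col=0 char='_'
After 2 (j): row=1 col=0 char='_'
After 3 (b): row=0 col=6 char='b'
After 4 (k): row=0 col=6 char='b'
After 5 (k): row=0 col=6 char='b'
After 6 (k): row=0 col=6 char='b'
After 7 (b): row=0 col=1 char='r'
After 8 (w): row=0 col=6 char='b'
After 9 (l): row=0 col=7 char='l'
After 10 (w): row=1 col=2 char='s'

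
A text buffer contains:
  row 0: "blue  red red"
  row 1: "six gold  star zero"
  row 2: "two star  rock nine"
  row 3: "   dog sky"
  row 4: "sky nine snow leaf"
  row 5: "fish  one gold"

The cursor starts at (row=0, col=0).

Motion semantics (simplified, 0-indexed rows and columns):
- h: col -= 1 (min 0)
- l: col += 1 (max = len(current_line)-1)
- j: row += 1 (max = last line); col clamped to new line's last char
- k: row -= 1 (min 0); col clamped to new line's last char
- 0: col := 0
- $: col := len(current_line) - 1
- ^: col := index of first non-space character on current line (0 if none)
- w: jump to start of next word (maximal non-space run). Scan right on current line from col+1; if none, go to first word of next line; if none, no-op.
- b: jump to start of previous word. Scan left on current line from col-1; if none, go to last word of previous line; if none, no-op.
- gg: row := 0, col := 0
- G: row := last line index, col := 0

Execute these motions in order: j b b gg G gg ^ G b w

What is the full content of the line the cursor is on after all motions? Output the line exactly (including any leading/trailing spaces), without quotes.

After 1 (j): row=1 col=0 char='s'
After 2 (b): row=0 col=10 char='r'
After 3 (b): row=0 col=6 char='r'
After 4 (gg): row=0 col=0 char='b'
After 5 (G): row=5 col=0 char='f'
After 6 (gg): row=0 col=0 char='b'
After 7 (^): row=0 col=0 char='b'
After 8 (G): row=5 col=0 char='f'
After 9 (b): row=4 col=14 char='l'
After 10 (w): row=5 col=0 char='f'

Answer: fish  one gold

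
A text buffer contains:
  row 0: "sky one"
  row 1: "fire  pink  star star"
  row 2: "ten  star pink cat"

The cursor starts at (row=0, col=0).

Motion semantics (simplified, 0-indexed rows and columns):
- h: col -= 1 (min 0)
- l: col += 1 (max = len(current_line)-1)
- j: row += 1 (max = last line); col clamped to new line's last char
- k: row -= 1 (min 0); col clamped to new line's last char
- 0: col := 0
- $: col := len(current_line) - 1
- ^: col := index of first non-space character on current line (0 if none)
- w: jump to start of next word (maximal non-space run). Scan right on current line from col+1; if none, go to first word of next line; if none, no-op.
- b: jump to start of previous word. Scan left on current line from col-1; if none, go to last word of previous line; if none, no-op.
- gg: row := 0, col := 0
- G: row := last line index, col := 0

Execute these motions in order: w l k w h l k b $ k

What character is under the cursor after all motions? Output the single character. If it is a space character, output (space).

After 1 (w): row=0 col=4 char='o'
After 2 (l): row=0 col=5 char='n'
After 3 (k): row=0 col=5 char='n'
After 4 (w): row=1 col=0 char='f'
After 5 (h): row=1 col=0 char='f'
After 6 (l): row=1 col=1 char='i'
After 7 (k): row=0 col=1 char='k'
After 8 (b): row=0 col=0 char='s'
After 9 ($): row=0 col=6 char='e'
After 10 (k): row=0 col=6 char='e'

Answer: e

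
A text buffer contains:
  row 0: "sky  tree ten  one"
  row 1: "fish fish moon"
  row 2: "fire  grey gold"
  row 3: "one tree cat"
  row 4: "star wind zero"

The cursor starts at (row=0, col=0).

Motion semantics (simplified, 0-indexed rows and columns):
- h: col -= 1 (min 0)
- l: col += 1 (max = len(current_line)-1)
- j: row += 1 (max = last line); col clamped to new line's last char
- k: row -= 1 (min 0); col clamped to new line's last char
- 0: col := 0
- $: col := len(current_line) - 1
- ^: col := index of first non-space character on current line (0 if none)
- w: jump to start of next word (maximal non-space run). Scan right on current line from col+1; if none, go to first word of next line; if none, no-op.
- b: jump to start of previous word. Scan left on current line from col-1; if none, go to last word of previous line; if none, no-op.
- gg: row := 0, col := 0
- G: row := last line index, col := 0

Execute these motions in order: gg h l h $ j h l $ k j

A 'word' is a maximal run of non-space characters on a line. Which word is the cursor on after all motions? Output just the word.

After 1 (gg): row=0 col=0 char='s'
After 2 (h): row=0 col=0 char='s'
After 3 (l): row=0 col=1 char='k'
After 4 (h): row=0 col=0 char='s'
After 5 ($): row=0 col=17 char='e'
After 6 (j): row=1 col=13 char='n'
After 7 (h): row=1 col=12 char='o'
After 8 (l): row=1 col=13 char='n'
After 9 ($): row=1 col=13 char='n'
After 10 (k): row=0 col=13 char='_'
After 11 (j): row=1 col=13 char='n'

Answer: moon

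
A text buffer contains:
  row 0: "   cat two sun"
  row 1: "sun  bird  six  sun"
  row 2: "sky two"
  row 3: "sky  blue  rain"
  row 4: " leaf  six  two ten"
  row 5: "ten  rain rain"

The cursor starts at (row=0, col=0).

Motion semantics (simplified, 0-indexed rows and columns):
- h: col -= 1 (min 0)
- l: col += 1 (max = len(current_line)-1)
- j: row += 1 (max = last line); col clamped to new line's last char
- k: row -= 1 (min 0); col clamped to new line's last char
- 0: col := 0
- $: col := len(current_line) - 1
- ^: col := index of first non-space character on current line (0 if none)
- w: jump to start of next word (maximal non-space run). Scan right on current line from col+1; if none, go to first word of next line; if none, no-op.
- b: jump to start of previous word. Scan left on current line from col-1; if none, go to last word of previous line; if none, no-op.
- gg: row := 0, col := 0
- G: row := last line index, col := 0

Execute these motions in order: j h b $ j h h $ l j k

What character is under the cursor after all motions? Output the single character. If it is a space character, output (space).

After 1 (j): row=1 col=0 char='s'
After 2 (h): row=1 col=0 char='s'
After 3 (b): row=0 col=11 char='s'
After 4 ($): row=0 col=13 char='n'
After 5 (j): row=1 col=13 char='x'
After 6 (h): row=1 col=12 char='i'
After 7 (h): row=1 col=11 char='s'
After 8 ($): row=1 col=18 char='n'
After 9 (l): row=1 col=18 char='n'
After 10 (j): row=2 col=6 char='o'
After 11 (k): row=1 col=6 char='i'

Answer: i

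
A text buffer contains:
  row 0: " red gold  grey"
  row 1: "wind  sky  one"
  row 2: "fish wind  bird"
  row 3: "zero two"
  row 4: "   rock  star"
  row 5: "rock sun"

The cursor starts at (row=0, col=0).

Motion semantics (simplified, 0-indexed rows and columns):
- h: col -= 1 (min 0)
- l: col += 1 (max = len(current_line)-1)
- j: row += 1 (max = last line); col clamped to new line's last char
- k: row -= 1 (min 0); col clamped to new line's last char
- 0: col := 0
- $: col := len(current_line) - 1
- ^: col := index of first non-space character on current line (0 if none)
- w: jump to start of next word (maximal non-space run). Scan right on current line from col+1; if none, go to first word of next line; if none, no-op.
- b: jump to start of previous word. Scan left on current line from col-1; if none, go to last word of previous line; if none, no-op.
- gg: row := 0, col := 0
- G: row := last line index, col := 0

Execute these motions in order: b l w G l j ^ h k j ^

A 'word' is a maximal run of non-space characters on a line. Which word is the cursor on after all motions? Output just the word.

Answer: rock

Derivation:
After 1 (b): row=0 col=0 char='_'
After 2 (l): row=0 col=1 char='r'
After 3 (w): row=0 col=5 char='g'
After 4 (G): row=5 col=0 char='r'
After 5 (l): row=5 col=1 char='o'
After 6 (j): row=5 col=1 char='o'
After 7 (^): row=5 col=0 char='r'
After 8 (h): row=5 col=0 char='r'
After 9 (k): row=4 col=0 char='_'
After 10 (j): row=5 col=0 char='r'
After 11 (^): row=5 col=0 char='r'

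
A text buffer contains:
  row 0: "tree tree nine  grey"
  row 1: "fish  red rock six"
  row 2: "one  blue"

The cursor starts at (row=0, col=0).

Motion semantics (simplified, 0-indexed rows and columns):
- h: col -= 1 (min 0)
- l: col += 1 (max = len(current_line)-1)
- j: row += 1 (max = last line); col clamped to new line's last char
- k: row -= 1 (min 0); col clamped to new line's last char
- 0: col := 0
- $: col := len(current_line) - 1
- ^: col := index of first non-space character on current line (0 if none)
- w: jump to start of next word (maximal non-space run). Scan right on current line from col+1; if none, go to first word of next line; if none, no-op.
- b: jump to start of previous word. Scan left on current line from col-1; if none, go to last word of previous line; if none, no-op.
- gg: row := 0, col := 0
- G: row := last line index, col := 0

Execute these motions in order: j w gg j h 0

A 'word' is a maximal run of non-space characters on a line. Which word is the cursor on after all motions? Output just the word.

After 1 (j): row=1 col=0 char='f'
After 2 (w): row=1 col=6 char='r'
After 3 (gg): row=0 col=0 char='t'
After 4 (j): row=1 col=0 char='f'
After 5 (h): row=1 col=0 char='f'
After 6 (0): row=1 col=0 char='f'

Answer: fish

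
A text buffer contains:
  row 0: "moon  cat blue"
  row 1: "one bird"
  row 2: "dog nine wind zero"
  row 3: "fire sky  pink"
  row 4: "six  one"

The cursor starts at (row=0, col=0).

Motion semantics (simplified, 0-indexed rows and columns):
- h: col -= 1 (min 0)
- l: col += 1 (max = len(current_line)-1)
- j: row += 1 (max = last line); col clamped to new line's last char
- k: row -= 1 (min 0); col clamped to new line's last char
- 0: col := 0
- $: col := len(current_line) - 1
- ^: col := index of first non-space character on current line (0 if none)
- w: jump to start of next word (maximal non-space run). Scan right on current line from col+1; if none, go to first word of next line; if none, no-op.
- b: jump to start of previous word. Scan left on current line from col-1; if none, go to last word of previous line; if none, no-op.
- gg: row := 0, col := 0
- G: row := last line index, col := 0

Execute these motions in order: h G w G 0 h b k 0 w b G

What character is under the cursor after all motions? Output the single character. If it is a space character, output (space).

Answer: s

Derivation:
After 1 (h): row=0 col=0 char='m'
After 2 (G): row=4 col=0 char='s'
After 3 (w): row=4 col=5 char='o'
After 4 (G): row=4 col=0 char='s'
After 5 (0): row=4 col=0 char='s'
After 6 (h): row=4 col=0 char='s'
After 7 (b): row=3 col=10 char='p'
After 8 (k): row=2 col=10 char='i'
After 9 (0): row=2 col=0 char='d'
After 10 (w): row=2 col=4 char='n'
After 11 (b): row=2 col=0 char='d'
After 12 (G): row=4 col=0 char='s'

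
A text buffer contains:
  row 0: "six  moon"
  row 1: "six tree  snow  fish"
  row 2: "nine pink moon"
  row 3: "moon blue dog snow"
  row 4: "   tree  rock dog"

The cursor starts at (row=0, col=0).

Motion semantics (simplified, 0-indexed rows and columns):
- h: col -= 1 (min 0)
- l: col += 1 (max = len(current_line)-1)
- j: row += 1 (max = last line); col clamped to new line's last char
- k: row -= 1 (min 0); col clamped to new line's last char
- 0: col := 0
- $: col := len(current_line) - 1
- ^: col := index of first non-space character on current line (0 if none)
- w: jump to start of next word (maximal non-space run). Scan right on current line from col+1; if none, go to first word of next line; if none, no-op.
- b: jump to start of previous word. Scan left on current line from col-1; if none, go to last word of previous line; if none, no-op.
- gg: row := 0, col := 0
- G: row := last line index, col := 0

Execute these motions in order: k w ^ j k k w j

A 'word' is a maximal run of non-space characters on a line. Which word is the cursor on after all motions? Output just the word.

After 1 (k): row=0 col=0 char='s'
After 2 (w): row=0 col=5 char='m'
After 3 (^): row=0 col=0 char='s'
After 4 (j): row=1 col=0 char='s'
After 5 (k): row=0 col=0 char='s'
After 6 (k): row=0 col=0 char='s'
After 7 (w): row=0 col=5 char='m'
After 8 (j): row=1 col=5 char='r'

Answer: tree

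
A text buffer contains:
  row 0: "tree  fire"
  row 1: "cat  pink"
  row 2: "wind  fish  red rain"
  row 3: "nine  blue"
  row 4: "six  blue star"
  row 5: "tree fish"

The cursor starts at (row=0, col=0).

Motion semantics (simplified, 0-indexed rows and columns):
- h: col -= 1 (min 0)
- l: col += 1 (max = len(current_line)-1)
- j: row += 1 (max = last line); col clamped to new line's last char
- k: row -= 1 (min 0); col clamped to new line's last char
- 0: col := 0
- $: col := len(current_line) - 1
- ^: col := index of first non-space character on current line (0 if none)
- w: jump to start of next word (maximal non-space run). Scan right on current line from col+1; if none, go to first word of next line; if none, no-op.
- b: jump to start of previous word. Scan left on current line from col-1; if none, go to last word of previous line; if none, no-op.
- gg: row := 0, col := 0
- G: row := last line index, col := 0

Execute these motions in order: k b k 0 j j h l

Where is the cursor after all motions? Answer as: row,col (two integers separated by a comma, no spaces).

Answer: 2,1

Derivation:
After 1 (k): row=0 col=0 char='t'
After 2 (b): row=0 col=0 char='t'
After 3 (k): row=0 col=0 char='t'
After 4 (0): row=0 col=0 char='t'
After 5 (j): row=1 col=0 char='c'
After 6 (j): row=2 col=0 char='w'
After 7 (h): row=2 col=0 char='w'
After 8 (l): row=2 col=1 char='i'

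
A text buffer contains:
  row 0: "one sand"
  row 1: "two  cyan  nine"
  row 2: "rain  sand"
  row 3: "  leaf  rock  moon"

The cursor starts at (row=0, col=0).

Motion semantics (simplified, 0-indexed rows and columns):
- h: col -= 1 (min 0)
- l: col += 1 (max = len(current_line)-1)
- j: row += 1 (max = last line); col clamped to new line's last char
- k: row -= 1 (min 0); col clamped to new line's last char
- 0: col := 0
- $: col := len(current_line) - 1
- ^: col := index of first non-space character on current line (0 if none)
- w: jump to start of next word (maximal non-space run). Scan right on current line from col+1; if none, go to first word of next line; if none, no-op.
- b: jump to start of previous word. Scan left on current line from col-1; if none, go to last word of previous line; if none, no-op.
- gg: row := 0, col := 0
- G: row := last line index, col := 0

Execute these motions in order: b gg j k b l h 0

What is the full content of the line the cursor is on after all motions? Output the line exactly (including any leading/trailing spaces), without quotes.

Answer: one sand

Derivation:
After 1 (b): row=0 col=0 char='o'
After 2 (gg): row=0 col=0 char='o'
After 3 (j): row=1 col=0 char='t'
After 4 (k): row=0 col=0 char='o'
After 5 (b): row=0 col=0 char='o'
After 6 (l): row=0 col=1 char='n'
After 7 (h): row=0 col=0 char='o'
After 8 (0): row=0 col=0 char='o'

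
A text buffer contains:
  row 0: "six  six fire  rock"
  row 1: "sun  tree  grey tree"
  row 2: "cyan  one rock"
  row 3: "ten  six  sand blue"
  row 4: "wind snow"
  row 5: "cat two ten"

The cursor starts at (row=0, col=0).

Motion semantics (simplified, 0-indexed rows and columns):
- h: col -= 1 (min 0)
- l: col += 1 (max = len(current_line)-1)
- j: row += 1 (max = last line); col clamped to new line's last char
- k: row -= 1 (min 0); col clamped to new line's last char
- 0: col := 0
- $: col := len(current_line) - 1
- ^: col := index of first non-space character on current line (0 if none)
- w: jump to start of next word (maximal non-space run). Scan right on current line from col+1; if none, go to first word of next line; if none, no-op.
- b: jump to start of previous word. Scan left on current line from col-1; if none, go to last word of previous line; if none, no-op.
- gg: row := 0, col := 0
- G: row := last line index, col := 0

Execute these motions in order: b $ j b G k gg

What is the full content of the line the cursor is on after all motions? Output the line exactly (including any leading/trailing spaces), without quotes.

Answer: six  six fire  rock

Derivation:
After 1 (b): row=0 col=0 char='s'
After 2 ($): row=0 col=18 char='k'
After 3 (j): row=1 col=18 char='e'
After 4 (b): row=1 col=16 char='t'
After 5 (G): row=5 col=0 char='c'
After 6 (k): row=4 col=0 char='w'
After 7 (gg): row=0 col=0 char='s'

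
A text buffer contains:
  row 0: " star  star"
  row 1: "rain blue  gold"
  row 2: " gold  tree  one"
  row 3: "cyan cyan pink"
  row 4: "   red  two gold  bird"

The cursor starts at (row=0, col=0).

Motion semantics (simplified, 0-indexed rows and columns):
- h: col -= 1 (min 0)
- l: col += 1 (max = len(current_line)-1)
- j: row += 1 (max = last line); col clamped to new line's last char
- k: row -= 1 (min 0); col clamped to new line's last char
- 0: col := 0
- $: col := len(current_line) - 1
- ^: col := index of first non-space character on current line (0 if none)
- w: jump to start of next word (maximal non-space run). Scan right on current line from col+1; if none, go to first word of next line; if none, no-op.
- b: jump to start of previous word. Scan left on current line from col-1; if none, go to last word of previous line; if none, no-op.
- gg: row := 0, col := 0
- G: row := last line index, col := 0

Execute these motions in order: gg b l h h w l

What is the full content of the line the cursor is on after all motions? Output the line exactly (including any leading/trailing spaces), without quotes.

After 1 (gg): row=0 col=0 char='_'
After 2 (b): row=0 col=0 char='_'
After 3 (l): row=0 col=1 char='s'
After 4 (h): row=0 col=0 char='_'
After 5 (h): row=0 col=0 char='_'
After 6 (w): row=0 col=1 char='s'
After 7 (l): row=0 col=2 char='t'

Answer:  star  star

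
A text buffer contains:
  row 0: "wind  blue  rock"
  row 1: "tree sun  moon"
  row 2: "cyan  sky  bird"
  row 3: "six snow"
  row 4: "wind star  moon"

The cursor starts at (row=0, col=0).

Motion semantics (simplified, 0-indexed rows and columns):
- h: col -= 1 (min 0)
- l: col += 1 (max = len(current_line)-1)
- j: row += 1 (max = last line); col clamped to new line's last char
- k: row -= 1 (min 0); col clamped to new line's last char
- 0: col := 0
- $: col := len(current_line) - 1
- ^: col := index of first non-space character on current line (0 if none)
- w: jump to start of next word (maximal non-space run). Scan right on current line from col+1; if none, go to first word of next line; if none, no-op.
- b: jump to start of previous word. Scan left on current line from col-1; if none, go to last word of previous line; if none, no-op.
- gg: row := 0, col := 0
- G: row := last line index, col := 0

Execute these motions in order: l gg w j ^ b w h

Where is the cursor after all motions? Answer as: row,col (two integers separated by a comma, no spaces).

Answer: 1,0

Derivation:
After 1 (l): row=0 col=1 char='i'
After 2 (gg): row=0 col=0 char='w'
After 3 (w): row=0 col=6 char='b'
After 4 (j): row=1 col=6 char='u'
After 5 (^): row=1 col=0 char='t'
After 6 (b): row=0 col=12 char='r'
After 7 (w): row=1 col=0 char='t'
After 8 (h): row=1 col=0 char='t'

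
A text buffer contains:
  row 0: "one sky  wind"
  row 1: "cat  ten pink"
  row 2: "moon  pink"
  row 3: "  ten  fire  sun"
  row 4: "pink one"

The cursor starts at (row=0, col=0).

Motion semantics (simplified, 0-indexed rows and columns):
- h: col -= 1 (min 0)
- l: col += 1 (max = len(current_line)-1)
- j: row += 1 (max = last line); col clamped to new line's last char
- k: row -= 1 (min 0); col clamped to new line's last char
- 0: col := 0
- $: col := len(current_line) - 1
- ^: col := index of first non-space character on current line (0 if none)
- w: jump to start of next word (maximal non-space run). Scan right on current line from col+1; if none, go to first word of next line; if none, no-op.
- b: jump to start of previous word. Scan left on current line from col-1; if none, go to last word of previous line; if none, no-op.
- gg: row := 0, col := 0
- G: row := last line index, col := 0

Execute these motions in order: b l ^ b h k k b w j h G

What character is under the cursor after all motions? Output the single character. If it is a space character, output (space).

After 1 (b): row=0 col=0 char='o'
After 2 (l): row=0 col=1 char='n'
After 3 (^): row=0 col=0 char='o'
After 4 (b): row=0 col=0 char='o'
After 5 (h): row=0 col=0 char='o'
After 6 (k): row=0 col=0 char='o'
After 7 (k): row=0 col=0 char='o'
After 8 (b): row=0 col=0 char='o'
After 9 (w): row=0 col=4 char='s'
After 10 (j): row=1 col=4 char='_'
After 11 (h): row=1 col=3 char='_'
After 12 (G): row=4 col=0 char='p'

Answer: p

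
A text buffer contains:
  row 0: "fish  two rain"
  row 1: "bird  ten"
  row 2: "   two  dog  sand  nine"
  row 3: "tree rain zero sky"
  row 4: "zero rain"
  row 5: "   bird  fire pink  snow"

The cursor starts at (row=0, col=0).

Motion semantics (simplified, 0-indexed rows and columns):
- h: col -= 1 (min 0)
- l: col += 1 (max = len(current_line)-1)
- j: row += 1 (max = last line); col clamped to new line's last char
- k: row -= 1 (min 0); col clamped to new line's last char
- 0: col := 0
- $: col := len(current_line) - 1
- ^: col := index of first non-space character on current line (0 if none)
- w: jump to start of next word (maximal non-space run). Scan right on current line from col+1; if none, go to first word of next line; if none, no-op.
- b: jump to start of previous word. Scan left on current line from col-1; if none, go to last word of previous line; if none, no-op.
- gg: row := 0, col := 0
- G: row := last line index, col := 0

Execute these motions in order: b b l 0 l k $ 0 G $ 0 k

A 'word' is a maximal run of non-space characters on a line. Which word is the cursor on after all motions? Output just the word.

After 1 (b): row=0 col=0 char='f'
After 2 (b): row=0 col=0 char='f'
After 3 (l): row=0 col=1 char='i'
After 4 (0): row=0 col=0 char='f'
After 5 (l): row=0 col=1 char='i'
After 6 (k): row=0 col=1 char='i'
After 7 ($): row=0 col=13 char='n'
After 8 (0): row=0 col=0 char='f'
After 9 (G): row=5 col=0 char='_'
After 10 ($): row=5 col=23 char='w'
After 11 (0): row=5 col=0 char='_'
After 12 (k): row=4 col=0 char='z'

Answer: zero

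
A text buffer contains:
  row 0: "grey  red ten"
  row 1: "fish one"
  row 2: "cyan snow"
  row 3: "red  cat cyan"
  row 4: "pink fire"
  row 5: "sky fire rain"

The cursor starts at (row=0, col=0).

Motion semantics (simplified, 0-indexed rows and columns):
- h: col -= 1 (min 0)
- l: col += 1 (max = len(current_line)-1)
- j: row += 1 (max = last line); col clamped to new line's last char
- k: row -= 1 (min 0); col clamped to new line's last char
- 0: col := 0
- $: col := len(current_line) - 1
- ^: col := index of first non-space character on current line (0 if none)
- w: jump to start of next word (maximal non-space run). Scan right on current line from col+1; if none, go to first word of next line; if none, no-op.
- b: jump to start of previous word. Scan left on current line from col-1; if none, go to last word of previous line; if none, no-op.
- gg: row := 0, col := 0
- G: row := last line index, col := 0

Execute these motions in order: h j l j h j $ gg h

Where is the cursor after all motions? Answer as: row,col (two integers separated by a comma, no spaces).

Answer: 0,0

Derivation:
After 1 (h): row=0 col=0 char='g'
After 2 (j): row=1 col=0 char='f'
After 3 (l): row=1 col=1 char='i'
After 4 (j): row=2 col=1 char='y'
After 5 (h): row=2 col=0 char='c'
After 6 (j): row=3 col=0 char='r'
After 7 ($): row=3 col=12 char='n'
After 8 (gg): row=0 col=0 char='g'
After 9 (h): row=0 col=0 char='g'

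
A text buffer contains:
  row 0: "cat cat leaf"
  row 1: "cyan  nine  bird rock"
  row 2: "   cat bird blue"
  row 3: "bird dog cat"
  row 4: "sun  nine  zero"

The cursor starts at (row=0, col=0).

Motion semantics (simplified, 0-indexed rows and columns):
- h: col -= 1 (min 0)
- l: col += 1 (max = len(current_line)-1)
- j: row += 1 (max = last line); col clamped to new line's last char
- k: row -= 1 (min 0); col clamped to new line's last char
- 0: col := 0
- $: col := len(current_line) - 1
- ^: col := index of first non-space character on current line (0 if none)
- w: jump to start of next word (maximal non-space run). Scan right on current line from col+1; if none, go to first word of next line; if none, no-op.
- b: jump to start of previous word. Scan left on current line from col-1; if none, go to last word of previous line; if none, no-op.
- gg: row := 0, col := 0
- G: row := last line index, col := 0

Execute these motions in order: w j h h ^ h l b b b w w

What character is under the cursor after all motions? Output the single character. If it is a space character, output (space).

After 1 (w): row=0 col=4 char='c'
After 2 (j): row=1 col=4 char='_'
After 3 (h): row=1 col=3 char='n'
After 4 (h): row=1 col=2 char='a'
After 5 (^): row=1 col=0 char='c'
After 6 (h): row=1 col=0 char='c'
After 7 (l): row=1 col=1 char='y'
After 8 (b): row=1 col=0 char='c'
After 9 (b): row=0 col=8 char='l'
After 10 (b): row=0 col=4 char='c'
After 11 (w): row=0 col=8 char='l'
After 12 (w): row=1 col=0 char='c'

Answer: c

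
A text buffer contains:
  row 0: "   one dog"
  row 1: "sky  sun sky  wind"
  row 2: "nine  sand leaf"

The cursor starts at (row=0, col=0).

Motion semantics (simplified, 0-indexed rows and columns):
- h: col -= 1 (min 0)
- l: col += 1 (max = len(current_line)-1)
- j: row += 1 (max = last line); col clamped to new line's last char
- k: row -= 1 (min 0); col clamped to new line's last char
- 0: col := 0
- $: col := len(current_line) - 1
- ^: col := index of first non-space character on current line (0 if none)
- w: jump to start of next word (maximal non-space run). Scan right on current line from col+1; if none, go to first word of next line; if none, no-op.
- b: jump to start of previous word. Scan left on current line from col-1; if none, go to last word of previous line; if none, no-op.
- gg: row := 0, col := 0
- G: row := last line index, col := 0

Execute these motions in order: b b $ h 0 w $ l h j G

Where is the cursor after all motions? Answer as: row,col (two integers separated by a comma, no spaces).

After 1 (b): row=0 col=0 char='_'
After 2 (b): row=0 col=0 char='_'
After 3 ($): row=0 col=9 char='g'
After 4 (h): row=0 col=8 char='o'
After 5 (0): row=0 col=0 char='_'
After 6 (w): row=0 col=3 char='o'
After 7 ($): row=0 col=9 char='g'
After 8 (l): row=0 col=9 char='g'
After 9 (h): row=0 col=8 char='o'
After 10 (j): row=1 col=8 char='_'
After 11 (G): row=2 col=0 char='n'

Answer: 2,0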